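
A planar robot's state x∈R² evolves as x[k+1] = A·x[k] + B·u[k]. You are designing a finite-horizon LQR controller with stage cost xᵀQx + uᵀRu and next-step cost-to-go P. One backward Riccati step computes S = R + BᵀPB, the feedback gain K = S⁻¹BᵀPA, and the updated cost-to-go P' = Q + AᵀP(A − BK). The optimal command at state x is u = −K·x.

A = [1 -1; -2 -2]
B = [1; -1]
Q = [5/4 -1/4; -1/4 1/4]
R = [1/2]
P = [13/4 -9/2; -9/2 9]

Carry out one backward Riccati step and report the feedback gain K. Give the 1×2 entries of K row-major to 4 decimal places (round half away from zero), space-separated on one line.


BᵀP = [7.7500 -13.5000]
S = R + BᵀPB = [1/2] + [21.2500] = [21.7500]
BᵀPA = [34.7500 19.2500]
K = S⁻¹·BᵀPA = [1.5977 0.8851]
A−BK = [-0.5977 -1.8851; -0.4023 -1.1149]
AᵀP(A−BK) = [1.7299 1.9943; 1.9943 4.2126]
P' = Q + AᵀP(A−BK) = [2.9799 1.7443; 1.7443 4.4626]
tr(P') = 7.4425

1.5977 0.8851


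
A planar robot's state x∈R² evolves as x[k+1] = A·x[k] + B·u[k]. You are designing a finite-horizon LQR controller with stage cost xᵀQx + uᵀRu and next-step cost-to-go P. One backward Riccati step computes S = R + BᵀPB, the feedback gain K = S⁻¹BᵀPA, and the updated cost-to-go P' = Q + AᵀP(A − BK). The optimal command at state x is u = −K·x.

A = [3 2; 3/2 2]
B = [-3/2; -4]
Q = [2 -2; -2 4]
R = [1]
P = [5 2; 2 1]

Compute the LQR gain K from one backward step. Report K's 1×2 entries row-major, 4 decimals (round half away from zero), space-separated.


-1.0909 -0.8612

BᵀP = [-15.5000 -7.0000]
S = R + BᵀPB = [1] + [51.2500] = [52.2500]
BᵀPA = [-57.0000 -45.0000]
K = S⁻¹·BᵀPA = [-1.0909 -0.8612]
A−BK = [1.3636 0.7081; -2.8636 -1.4450]
AᵀP(A−BK) = [3.0682 1.9091; 1.9091 1.2440]
P' = Q + AᵀP(A−BK) = [5.0682 -0.0909; -0.0909 5.2440]
tr(P') = 10.3122


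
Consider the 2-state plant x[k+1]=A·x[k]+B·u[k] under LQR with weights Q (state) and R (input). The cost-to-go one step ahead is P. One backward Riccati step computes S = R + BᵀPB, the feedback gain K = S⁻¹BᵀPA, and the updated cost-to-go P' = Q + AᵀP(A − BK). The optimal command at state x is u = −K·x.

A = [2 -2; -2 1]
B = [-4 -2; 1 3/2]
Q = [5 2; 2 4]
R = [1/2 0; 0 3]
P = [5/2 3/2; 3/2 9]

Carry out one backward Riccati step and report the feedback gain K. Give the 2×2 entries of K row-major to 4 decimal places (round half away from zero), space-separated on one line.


0.0268 0.3153 -1.1166 0.3802

BᵀP = [-8.5000 3.0000; -2.7500 10.5000]
S = R + BᵀPB = [1/2 0; 0 3] + [37.0000 21.5000; 21.5000 21.2500] = [37.5000 21.5000; 21.5000 24.2500]
BᵀPA = [-23.0000 20.0000; -26.5000 16.0000]
K = S⁻¹·BᵀPA = [0.0268 0.3153; -1.1166 0.3802]
A−BK = [-0.1258 0.0218; -0.3520 0.1143]
AᵀP(A−BK) = [5.0280 -1.6715; -1.6715 0.6097]
P' = Q + AᵀP(A−BK) = [10.0280 0.3285; 0.3285 4.6097]
tr(P') = 14.6377


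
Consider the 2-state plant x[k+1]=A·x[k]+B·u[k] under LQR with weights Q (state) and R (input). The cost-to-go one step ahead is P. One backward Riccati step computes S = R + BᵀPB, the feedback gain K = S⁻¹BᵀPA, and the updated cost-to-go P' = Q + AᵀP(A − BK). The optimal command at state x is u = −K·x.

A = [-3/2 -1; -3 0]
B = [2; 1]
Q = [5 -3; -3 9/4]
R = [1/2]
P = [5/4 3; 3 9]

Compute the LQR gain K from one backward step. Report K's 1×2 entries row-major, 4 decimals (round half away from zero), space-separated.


BᵀP = [5.5000 15.0000]
S = R + BᵀPB = [1/2] + [26.0000] = [26.5000]
BᵀPA = [-53.2500 -5.5000]
K = S⁻¹·BᵀPA = [-2.0094 -0.2075]
A−BK = [2.5189 -0.5849; -0.9906 0.2075]
AᵀP(A−BK) = [3.8101 -0.1769; -0.1769 0.1085]
P' = Q + AᵀP(A−BK) = [8.8101 -3.1769; -3.1769 2.3585]
tr(P') = 11.1686

-2.0094 -0.2075


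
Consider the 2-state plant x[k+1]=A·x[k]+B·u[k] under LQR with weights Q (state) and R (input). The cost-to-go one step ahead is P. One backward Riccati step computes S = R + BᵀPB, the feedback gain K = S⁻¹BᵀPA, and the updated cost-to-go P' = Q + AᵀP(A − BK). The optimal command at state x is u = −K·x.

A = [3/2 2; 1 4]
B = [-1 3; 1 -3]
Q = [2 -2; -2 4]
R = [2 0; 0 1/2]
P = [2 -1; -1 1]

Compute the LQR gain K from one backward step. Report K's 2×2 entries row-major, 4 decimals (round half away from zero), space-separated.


BᵀP = [-3.0000 2.0000; 9.0000 -6.0000]
S = R + BᵀPB = [2 0; 0 1/2] + [5.0000 -15.0000; -15.0000 45.0000] = [7.0000 -15.0000; -15.0000 45.5000]
BᵀPA = [-2.5000 2.0000; 7.5000 -6.0000]
K = S⁻¹·BᵀPA = [-0.0134 0.0107; 0.1604 -0.1283]
A−BK = [1.0053 2.3957; 1.4947 3.6043]
AᵀP(A−BK) = [1.2634 2.9893; 2.9893 7.2086]
P' = Q + AᵀP(A−BK) = [3.2634 0.9893; 0.9893 11.2086]
tr(P') = 14.4719

-0.0134 0.0107 0.1604 -0.1283


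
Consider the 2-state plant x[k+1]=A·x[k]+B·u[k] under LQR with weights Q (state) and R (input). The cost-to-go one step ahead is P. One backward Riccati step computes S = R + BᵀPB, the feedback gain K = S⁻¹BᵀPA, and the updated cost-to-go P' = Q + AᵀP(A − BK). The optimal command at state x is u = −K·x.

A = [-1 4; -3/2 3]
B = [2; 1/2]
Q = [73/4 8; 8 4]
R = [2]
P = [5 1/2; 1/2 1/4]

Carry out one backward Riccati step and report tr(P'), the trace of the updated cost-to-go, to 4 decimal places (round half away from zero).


32.0007

BᵀP = [10.2500 1.1250]
S = R + BᵀPB = [2] + [21.0625] = [23.0625]
BᵀPA = [-11.9375 44.3750]
K = S⁻¹·BᵀPA = [-0.5176 1.9241]
A−BK = [0.0352 0.1518; -1.2412 2.0379]
AᵀP(A−BK) = [0.8835 -2.6558; -2.6558 8.8672]
P' = Q + AᵀP(A−BK) = [19.1335 5.3442; 5.3442 12.8672]
tr(P') = 32.0007


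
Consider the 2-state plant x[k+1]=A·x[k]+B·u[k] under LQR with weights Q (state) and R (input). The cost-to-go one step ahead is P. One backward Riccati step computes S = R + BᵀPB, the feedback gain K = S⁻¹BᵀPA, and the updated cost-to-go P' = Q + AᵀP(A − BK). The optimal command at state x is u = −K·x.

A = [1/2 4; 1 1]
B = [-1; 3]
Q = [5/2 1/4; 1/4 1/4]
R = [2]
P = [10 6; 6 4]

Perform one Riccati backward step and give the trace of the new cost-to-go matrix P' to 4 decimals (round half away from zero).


98.5833

BᵀP = [8.0000 6.0000]
S = R + BᵀPB = [2] + [10.0000] = [12.0000]
BᵀPA = [10.0000 38.0000]
K = S⁻¹·BᵀPA = [0.8333 3.1667]
A−BK = [1.3333 7.1667; -1.5000 -8.5000]
AᵀP(A−BK) = [4.1667 19.3333; 19.3333 91.6667]
P' = Q + AᵀP(A−BK) = [6.6667 19.5833; 19.5833 91.9167]
tr(P') = 98.5833


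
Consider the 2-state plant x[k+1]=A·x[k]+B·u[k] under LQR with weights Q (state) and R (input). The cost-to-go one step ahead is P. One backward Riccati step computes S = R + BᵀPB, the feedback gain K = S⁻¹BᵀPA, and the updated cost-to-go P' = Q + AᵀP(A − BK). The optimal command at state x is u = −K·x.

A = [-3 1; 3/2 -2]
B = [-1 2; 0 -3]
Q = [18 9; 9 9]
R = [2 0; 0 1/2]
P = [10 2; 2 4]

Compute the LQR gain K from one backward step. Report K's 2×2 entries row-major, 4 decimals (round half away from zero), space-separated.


1.5242 0.2419 -0.6221 0.6359

BᵀP = [-10.0000 -2.0000; 14.0000 -8.0000]
S = R + BᵀPB = [2 0; 0 1/2] + [10.0000 -14.0000; -14.0000 52.0000] = [12.0000 -14.0000; -14.0000 52.5000]
BᵀPA = [27.0000 -6.0000; -54.0000 30.0000]
K = S⁻¹·BᵀPA = [1.5242 0.2419; -0.6221 0.6359]
A−BK = [-0.2316 -0.0300; -0.3664 -0.0922]
AᵀP(A−BK) = [6.2523 0.8088; 0.8088 0.3733]
P' = Q + AᵀP(A−BK) = [24.2523 9.8088; 9.8088 9.3733]
tr(P') = 33.6256


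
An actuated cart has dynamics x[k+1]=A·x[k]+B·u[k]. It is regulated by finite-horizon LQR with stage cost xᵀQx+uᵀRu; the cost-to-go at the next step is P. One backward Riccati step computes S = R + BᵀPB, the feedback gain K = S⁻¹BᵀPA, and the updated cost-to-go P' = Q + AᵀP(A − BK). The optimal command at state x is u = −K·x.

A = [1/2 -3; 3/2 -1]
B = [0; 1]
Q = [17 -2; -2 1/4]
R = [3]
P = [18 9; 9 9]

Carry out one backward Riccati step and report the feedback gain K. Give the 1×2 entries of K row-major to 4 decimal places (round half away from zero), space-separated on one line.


BᵀP = [9.0000 9.0000]
S = R + BᵀPB = [3] + [9.0000] = [12.0000]
BᵀPA = [18.0000 -36.0000]
K = S⁻¹·BᵀPA = [1.5000 -3.0000]
A−BK = [0.5000 -3.0000; 0.0000 2.0000]
AᵀP(A−BK) = [11.2500 -31.5000; -31.5000 117.0000]
P' = Q + AᵀP(A−BK) = [28.2500 -33.5000; -33.5000 117.2500]
tr(P') = 145.5000

1.5000 -3.0000


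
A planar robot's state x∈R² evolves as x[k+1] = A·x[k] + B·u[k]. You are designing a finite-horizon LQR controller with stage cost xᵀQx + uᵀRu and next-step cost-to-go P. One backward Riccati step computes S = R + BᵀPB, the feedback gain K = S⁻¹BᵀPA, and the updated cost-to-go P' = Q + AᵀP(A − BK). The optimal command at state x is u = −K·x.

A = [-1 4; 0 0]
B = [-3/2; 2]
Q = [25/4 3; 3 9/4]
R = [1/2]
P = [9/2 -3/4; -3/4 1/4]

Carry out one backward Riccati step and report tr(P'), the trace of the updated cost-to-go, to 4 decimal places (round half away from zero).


BᵀP = [-8.2500 1.6250]
S = R + BᵀPB = [1/2] + [15.6250] = [16.1250]
BᵀPA = [8.2500 -33.0000]
K = S⁻¹·BᵀPA = [0.5116 -2.0465]
A−BK = [-0.2326 0.9302; -1.0233 4.0930]
AᵀP(A−BK) = [0.2791 -1.1163; -1.1163 4.4651]
P' = Q + AᵀP(A−BK) = [6.5291 1.8837; 1.8837 6.7151]
tr(P') = 13.2442

13.2442


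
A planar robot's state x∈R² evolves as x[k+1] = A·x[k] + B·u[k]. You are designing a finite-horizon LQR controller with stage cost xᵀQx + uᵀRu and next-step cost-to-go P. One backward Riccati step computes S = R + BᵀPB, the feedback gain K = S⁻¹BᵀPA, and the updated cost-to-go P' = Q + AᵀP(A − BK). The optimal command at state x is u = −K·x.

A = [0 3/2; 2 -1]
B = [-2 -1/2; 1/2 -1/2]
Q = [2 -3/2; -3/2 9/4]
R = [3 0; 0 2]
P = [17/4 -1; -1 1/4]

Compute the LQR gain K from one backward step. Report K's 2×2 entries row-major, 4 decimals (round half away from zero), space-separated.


BᵀP = [-9.0000 2.1250; -1.6250 0.3750]
S = R + BᵀPB = [3 0; 0 2] + [19.0625 3.4375; 3.4375 0.6250] = [22.0625 3.4375; 3.4375 2.6250]
BᵀPA = [4.2500 -15.6250; 0.7500 -2.8125]
K = S⁻¹·BᵀPA = [0.1861 -0.6800; 0.0420 -0.1809]
A−BK = [0.3932 0.0495; 1.9280 -0.7504]
AᵀP(A−BK) = [0.1776 -0.4742; -0.4742 1.6782]
P' = Q + AᵀP(A−BK) = [2.1776 -1.9742; -1.9742 3.9282]
tr(P') = 6.1059

0.1861 -0.6800 0.0420 -0.1809


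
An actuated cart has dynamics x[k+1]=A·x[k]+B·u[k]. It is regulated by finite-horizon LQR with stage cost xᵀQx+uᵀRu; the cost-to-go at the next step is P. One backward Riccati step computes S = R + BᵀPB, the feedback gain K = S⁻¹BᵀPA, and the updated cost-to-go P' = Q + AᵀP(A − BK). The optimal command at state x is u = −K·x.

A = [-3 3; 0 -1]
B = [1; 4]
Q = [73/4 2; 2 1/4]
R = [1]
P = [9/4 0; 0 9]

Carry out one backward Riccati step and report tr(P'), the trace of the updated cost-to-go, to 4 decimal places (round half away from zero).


61.8803

BᵀP = [2.2500 36.0000]
S = R + BᵀPB = [1] + [146.2500] = [147.2500]
BᵀPA = [-6.7500 -29.2500]
K = S⁻¹·BᵀPA = [-0.0458 -0.1986]
A−BK = [-2.9542 3.1986; 0.1834 -0.2054]
AᵀP(A−BK) = [19.9406 -21.5908; -21.5908 23.4397]
P' = Q + AᵀP(A−BK) = [38.1906 -19.5908; -19.5908 23.6897]
tr(P') = 61.8803


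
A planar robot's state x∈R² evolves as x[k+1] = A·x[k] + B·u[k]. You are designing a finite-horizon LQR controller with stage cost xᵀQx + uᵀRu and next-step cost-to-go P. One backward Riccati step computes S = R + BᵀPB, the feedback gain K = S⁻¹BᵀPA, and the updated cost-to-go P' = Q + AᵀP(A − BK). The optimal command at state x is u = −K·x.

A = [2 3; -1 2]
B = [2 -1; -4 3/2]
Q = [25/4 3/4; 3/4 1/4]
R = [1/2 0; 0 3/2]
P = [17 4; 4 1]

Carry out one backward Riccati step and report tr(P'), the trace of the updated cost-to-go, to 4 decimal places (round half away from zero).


25.0053

BᵀP = [18.0000 4.0000; -11.0000 -2.5000]
S = R + BᵀPB = [1/2 0; 0 3/2] + [20.0000 -12.0000; -12.0000 7.2500] = [20.5000 -12.0000; -12.0000 8.7500]
BᵀPA = [32.0000 62.0000; -19.5000 -38.0000]
K = S⁻¹·BᵀPA = [1.3004 2.4452; -0.4452 -0.9894]
A−BK = [-1.0459 -2.8799; 4.8693 13.2650]
AᵀP(A−BK) = [2.7067 6.4594; 6.4594 15.7986]
P' = Q + AᵀP(A−BK) = [8.9567 7.2094; 7.2094 16.0486]
tr(P') = 25.0053


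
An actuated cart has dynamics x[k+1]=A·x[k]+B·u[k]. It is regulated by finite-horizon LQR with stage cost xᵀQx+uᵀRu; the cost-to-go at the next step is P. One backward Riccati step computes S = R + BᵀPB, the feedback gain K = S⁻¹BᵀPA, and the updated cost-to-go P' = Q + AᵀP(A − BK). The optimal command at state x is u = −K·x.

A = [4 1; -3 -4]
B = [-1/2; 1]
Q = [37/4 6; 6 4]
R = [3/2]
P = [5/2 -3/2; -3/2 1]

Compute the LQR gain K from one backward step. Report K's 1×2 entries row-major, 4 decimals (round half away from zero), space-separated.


BᵀP = [-2.7500 1.7500]
S = R + BᵀPB = [3/2] + [3.1250] = [4.6250]
BᵀPA = [-16.2500 -9.7500]
K = S⁻¹·BᵀPA = [-3.5135 -2.1081]
A−BK = [2.2432 -0.0541; 0.5135 -1.8919]
AᵀP(A−BK) = [27.9054 16.2432; 16.2432 9.9459]
P' = Q + AᵀP(A−BK) = [37.1554 22.2432; 22.2432 13.9459]
tr(P') = 51.1014

-3.5135 -2.1081


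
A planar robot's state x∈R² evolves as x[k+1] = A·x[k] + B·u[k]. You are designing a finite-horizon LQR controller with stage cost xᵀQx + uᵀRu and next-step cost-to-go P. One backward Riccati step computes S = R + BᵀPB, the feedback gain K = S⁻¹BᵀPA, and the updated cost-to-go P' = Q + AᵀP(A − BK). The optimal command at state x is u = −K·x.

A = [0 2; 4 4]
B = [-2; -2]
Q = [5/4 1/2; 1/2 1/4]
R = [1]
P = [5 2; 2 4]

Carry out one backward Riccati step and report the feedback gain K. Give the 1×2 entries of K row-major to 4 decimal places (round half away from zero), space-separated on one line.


BᵀP = [-14.0000 -12.0000]
S = R + BᵀPB = [1] + [52.0000] = [53.0000]
BᵀPA = [-48.0000 -76.0000]
K = S⁻¹·BᵀPA = [-0.9057 -1.4340]
A−BK = [-1.8113 -0.8679; 2.1887 1.1321]
AᵀP(A−BK) = [20.5283 11.1698; 11.1698 7.0189]
P' = Q + AᵀP(A−BK) = [21.7783 11.6698; 11.6698 7.2689]
tr(P') = 29.0472

-0.9057 -1.4340


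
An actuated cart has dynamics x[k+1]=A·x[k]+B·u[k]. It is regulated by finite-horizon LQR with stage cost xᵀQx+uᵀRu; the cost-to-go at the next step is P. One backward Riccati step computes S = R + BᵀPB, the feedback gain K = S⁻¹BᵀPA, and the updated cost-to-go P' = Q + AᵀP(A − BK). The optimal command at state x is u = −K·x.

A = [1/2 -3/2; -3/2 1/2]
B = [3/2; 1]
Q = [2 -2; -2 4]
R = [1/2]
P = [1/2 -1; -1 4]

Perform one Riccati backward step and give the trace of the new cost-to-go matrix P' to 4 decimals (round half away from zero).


BᵀP = [-0.2500 2.5000]
S = R + BᵀPB = [1/2] + [2.1250] = [2.6250]
BᵀPA = [-3.8750 1.6250]
K = S⁻¹·BᵀPA = [-1.4762 0.6190]
A−BK = [2.7143 -2.4286; -0.0238 -0.1190]
AᵀP(A−BK) = [4.9048 -3.4762; -3.4762 2.6190]
P' = Q + AᵀP(A−BK) = [6.9048 -5.4762; -5.4762 6.6190]
tr(P') = 13.5238

13.5238


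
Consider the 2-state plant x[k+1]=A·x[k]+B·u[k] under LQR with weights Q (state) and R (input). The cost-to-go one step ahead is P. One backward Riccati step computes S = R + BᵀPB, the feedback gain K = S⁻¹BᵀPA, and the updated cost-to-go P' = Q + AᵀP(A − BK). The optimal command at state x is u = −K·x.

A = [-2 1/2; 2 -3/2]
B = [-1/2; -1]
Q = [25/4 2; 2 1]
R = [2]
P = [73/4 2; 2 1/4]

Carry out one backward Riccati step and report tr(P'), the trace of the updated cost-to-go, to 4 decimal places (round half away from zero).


BᵀP = [-11.1250 -1.2500]
S = R + BᵀPB = [2] + [6.8125] = [8.8125]
BᵀPA = [19.7500 -3.6875]
K = S⁻¹·BᵀPA = [2.2411 -0.4184]
A−BK = [-0.8794 0.2908; 4.2411 -1.9184]
AᵀP(A−BK) = [13.7376 -2.7358; -2.7358 0.5820]
P' = Q + AᵀP(A−BK) = [19.9876 -0.7358; -0.7358 1.5820]
tr(P') = 21.5696

21.5696


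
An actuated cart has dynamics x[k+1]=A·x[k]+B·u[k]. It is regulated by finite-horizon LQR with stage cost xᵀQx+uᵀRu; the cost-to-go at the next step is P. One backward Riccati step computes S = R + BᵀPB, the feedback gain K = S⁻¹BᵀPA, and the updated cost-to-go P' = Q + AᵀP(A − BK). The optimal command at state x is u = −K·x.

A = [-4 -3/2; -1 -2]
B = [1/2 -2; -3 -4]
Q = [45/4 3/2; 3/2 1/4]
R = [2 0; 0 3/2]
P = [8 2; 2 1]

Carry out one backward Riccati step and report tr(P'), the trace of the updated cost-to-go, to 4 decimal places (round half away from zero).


19.1342

BᵀP = [-2.0000 -2.0000; -24.0000 -8.0000]
S = R + BᵀPB = [2 0; 0 3/2] + [5.0000 12.0000; 12.0000 80.0000] = [7.0000 12.0000; 12.0000 81.5000]
BᵀPA = [10.0000 7.0000; 104.0000 52.0000]
K = S⁻¹·BᵀPA = [-1.0152 -0.1254; 1.4256 0.6565]
A−BK = [-0.6413 -0.1243; 1.6565 0.2497]
AᵀP(A−BK) = [6.8945 1.9777; 1.9777 0.7397]
P' = Q + AᵀP(A−BK) = [18.1445 3.4777; 3.4777 0.9897]
tr(P') = 19.1342


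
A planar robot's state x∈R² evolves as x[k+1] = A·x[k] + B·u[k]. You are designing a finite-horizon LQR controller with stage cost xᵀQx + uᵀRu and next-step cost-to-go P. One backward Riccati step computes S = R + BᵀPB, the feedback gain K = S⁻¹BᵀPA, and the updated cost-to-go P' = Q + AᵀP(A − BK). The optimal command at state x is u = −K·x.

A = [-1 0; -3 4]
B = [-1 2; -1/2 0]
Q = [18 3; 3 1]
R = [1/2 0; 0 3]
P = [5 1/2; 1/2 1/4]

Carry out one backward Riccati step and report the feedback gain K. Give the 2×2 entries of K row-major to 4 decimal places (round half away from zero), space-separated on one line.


BᵀP = [-5.2500 -0.6250; 10.0000 1.0000]
S = R + BᵀPB = [1/2 0; 0 3] + [5.5625 -10.5000; -10.5000 20.0000] = [6.0625 -10.5000; -10.5000 23.0000]
BᵀPA = [7.1250 -2.5000; -13.0000 4.0000]
K = S⁻¹·BᵀPA = [0.9379 -0.5310; -0.1370 -0.0685]
A−BK = [0.2120 -0.3940; -2.5310 3.7345]
AᵀP(A−BK) = [1.7859 -2.1071; -2.1071 2.9465]
P' = Q + AᵀP(A−BK) = [19.7859 0.8929; 0.8929 3.9465]
tr(P') = 23.7323

0.9379 -0.5310 -0.1370 -0.0685


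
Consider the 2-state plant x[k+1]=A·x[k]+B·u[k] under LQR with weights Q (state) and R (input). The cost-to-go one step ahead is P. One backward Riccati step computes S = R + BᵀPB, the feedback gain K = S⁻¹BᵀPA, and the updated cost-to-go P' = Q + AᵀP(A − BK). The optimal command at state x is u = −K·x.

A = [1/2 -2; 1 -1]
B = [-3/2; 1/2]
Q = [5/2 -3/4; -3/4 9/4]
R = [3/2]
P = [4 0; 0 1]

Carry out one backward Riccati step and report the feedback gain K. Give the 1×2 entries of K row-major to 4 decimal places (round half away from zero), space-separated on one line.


-0.2326 1.0698

BᵀP = [-6.0000 0.5000]
S = R + BᵀPB = [3/2] + [9.2500] = [10.7500]
BᵀPA = [-2.5000 11.5000]
K = S⁻¹·BᵀPA = [-0.2326 1.0698]
A−BK = [0.1512 -0.3953; 1.1163 -1.5349]
AᵀP(A−BK) = [1.4186 -2.3256; -2.3256 4.6977]
P' = Q + AᵀP(A−BK) = [3.9186 -3.0756; -3.0756 6.9477]
tr(P') = 10.8663


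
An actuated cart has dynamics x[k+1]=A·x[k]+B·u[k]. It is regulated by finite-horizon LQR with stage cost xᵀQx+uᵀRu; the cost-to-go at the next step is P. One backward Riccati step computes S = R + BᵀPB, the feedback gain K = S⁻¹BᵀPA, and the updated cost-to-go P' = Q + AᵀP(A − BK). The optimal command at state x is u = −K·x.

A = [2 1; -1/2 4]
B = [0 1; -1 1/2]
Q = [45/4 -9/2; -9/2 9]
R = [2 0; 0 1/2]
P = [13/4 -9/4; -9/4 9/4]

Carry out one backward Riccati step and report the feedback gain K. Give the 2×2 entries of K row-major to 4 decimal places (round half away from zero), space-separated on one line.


0.8250 -1.5000 1.8833 -0.3333

BᵀP = [2.2500 -2.2500; 2.1250 -1.1250]
S = R + BᵀPB = [2 0; 0 1/2] + [2.2500 1.1250; 1.1250 1.5625] = [4.2500 1.1250; 1.1250 2.0625]
BᵀPA = [5.6250 -6.7500; 4.8125 -2.3750]
K = S⁻¹·BᵀPA = [0.8250 -1.5000; 1.8833 -0.3333]
A−BK = [0.1167 1.3333; -0.6167 2.6667]
AᵀP(A−BK) = [4.3583 -4.8333; -4.8333 10.3333]
P' = Q + AᵀP(A−BK) = [15.6083 -9.3333; -9.3333 19.3333]
tr(P') = 34.9417


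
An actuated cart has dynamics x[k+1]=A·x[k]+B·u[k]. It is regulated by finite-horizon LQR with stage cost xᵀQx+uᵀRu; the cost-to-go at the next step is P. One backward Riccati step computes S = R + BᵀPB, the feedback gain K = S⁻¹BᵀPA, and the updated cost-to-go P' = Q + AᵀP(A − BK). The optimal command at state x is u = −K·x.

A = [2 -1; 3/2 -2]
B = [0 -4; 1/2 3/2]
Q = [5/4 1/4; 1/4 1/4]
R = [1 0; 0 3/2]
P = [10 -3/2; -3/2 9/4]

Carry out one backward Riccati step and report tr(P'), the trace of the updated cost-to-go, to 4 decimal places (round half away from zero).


BᵀP = [-0.7500 1.1250; -42.2500 9.3750]
S = R + BᵀPB = [1 0; 0 3/2] + [0.5625 4.6875; 4.6875 183.0625] = [1.5625 4.6875; 4.6875 184.5625]
BᵀPA = [0.1875 -1.5000; -70.4375 23.5000]
K = S⁻¹·BᵀPA = [1.3693 -1.4527; -0.4164 0.1642]
A−BK = [0.3343 -0.3431; 1.4400 -1.5200]
AᵀP(A−BK) = [6.4740 -6.6602; -6.6602 6.9618]
P' = Q + AᵀP(A−BK) = [7.7240 -6.4102; -6.4102 7.2118]
tr(P') = 14.9358

14.9358


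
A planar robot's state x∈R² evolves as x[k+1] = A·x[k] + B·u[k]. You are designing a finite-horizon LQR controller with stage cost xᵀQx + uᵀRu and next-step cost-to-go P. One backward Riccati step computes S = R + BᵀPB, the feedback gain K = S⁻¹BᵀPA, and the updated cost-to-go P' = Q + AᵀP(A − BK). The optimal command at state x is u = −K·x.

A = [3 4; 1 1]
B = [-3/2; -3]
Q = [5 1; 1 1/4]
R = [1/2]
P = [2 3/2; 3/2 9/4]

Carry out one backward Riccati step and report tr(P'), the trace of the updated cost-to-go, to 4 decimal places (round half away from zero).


BᵀP = [-7.5000 -9.0000]
S = R + BᵀPB = [1/2] + [38.2500] = [38.7500]
BᵀPA = [-31.5000 -39.0000]
K = S⁻¹·BᵀPA = [-0.8129 -1.0065]
A−BK = [1.7806 2.4903; -1.4387 -2.0194]
AᵀP(A−BK) = [3.6435 5.0468; 5.0468 6.9984]
P' = Q + AᵀP(A−BK) = [8.6435 6.0468; 6.0468 7.2484]
tr(P') = 15.8919

15.8919


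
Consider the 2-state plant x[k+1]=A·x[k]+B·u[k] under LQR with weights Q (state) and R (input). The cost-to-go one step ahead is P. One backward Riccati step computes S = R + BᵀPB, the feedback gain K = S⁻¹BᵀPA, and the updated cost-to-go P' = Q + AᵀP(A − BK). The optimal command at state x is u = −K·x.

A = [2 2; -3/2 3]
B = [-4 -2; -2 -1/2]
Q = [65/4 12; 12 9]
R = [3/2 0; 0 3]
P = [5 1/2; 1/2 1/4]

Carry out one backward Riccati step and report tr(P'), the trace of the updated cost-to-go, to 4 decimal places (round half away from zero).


27.7237

BᵀP = [-21.0000 -2.5000; -10.2500 -1.1250]
S = R + BᵀPB = [3/2 0; 0 3] + [89.0000 43.2500; 43.2500 21.0625] = [90.5000 43.2500; 43.2500 24.0625]
BᵀPA = [-38.2500 -49.5000; -18.8125 -23.8750]
K = S⁻¹·BᵀPA = [-0.3476 -0.5161; -0.1570 -0.0645]
A−BK = [0.2955 -0.1935; -2.2737 1.9355]
AᵀP(A−BK) = [1.3124 -0.5806; -0.5806 1.1613]
P' = Q + AᵀP(A−BK) = [17.5624 11.4194; 11.4194 10.1613]
tr(P') = 27.7237


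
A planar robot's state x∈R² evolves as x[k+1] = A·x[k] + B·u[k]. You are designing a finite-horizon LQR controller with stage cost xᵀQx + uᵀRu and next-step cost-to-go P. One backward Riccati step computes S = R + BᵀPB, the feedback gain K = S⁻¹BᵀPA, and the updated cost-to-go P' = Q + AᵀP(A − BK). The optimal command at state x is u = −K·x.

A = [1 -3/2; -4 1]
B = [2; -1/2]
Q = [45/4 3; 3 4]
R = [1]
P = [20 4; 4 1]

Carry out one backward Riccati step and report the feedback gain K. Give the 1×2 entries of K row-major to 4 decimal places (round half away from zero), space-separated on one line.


BᵀP = [38.0000 7.5000]
S = R + BᵀPB = [1] + [72.2500] = [73.2500]
BᵀPA = [8.0000 -49.5000]
K = S⁻¹·BᵀPA = [0.1092 -0.6758]
A−BK = [0.7816 -0.1485; -3.9454 0.6621]
AᵀP(A−BK) = [3.1263 -0.5939; -0.5939 0.5495]
P' = Q + AᵀP(A−BK) = [14.3763 2.4061; 2.4061 4.5495]
tr(P') = 18.9258

0.1092 -0.6758


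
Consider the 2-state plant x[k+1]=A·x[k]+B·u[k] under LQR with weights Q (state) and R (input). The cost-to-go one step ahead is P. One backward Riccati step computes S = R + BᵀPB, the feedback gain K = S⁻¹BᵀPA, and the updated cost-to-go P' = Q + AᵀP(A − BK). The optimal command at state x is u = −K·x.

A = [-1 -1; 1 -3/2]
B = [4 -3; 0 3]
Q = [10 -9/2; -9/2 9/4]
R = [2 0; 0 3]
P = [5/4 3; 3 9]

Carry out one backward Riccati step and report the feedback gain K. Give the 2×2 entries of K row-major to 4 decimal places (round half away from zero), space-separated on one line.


BᵀP = [5.0000 12.0000; 5.2500 18.0000]
S = R + BᵀPB = [2 0; 0 3] + [20.0000 21.0000; 21.0000 38.2500] = [22.0000 21.0000; 21.0000 41.2500]
BᵀPA = [7.0000 -23.0000; 12.7500 -32.2500]
K = S⁻¹·BᵀPA = [0.0450 -0.5820; 0.2862 -0.4855]
A−BK = [-0.3215 -0.1286; 0.1415 -0.0434]
AᵀP(A−BK) = [0.2862 -0.4855; -0.4855 1.4558]
P' = Q + AᵀP(A−BK) = [10.2862 -4.9855; -4.9855 3.7058]
tr(P') = 13.9920

0.0450 -0.5820 0.2862 -0.4855


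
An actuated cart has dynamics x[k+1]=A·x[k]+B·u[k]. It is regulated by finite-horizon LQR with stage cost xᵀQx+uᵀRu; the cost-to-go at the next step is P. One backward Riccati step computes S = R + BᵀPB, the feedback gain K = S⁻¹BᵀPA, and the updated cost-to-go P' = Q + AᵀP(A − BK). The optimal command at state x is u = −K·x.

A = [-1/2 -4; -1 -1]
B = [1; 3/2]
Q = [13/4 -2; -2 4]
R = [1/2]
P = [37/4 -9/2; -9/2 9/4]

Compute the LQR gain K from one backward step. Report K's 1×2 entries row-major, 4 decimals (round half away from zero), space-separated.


BᵀP = [2.5000 -1.1250]
S = R + BᵀPB = [1/2] + [0.8125] = [1.3125]
BᵀPA = [-0.1250 -8.8750]
K = S⁻¹·BᵀPA = [-0.0952 -6.7619]
A−BK = [-0.4048 2.7619; -0.8571 9.1429]
AᵀP(A−BK) = [0.0506 -0.3452; -0.3452 54.2381]
P' = Q + AᵀP(A−BK) = [3.3006 -2.3452; -2.3452 58.2381]
tr(P') = 61.5387

-0.0952 -6.7619


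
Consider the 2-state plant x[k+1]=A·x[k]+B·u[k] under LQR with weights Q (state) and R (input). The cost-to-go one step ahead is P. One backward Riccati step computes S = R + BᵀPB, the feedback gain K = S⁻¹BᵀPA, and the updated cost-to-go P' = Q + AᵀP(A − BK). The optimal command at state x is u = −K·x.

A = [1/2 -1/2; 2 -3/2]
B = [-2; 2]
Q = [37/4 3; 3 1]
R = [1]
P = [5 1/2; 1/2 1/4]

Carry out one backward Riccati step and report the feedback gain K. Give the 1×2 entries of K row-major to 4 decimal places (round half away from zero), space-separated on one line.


BᵀP = [-9.0000 -0.5000]
S = R + BᵀPB = [1] + [17.0000] = [18.0000]
BᵀPA = [-5.5000 5.2500]
K = S⁻¹·BᵀPA = [-0.3056 0.2917]
A−BK = [-0.1111 0.0833; 2.6111 -2.0833]
AᵀP(A−BK) = [1.5694 -1.2708; -1.2708 1.0313]
P' = Q + AᵀP(A−BK) = [10.8194 1.7292; 1.7292 2.0313]
tr(P') = 12.8507

-0.3056 0.2917


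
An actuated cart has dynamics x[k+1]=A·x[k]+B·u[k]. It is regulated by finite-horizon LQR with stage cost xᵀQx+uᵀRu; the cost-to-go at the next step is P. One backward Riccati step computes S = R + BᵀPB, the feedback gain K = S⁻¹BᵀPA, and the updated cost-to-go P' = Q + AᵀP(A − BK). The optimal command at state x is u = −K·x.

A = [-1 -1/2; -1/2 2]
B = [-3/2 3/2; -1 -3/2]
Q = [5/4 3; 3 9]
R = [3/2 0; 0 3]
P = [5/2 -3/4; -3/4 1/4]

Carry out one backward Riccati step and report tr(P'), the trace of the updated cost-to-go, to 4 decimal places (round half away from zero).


11.0826

BᵀP = [-3.0000 0.8750; 4.8750 -1.5000]
S = R + BᵀPB = [3/2 0; 0 3] + [3.6250 -5.8125; -5.8125 9.5625] = [5.1250 -5.8125; -5.8125 12.5625]
BᵀPA = [2.5625 3.2500; -4.1250 -5.4375]
K = S⁻¹·BᵀPA = [0.2685 0.3014; -0.2041 -0.2934]
A−BK = [-0.2911 0.3922; -0.5377 1.8614]
AᵀP(A−BK) = [0.2825 0.3300; 0.3300 0.5502]
P' = Q + AᵀP(A−BK) = [1.5325 3.3300; 3.3300 9.5502]
tr(P') = 11.0826


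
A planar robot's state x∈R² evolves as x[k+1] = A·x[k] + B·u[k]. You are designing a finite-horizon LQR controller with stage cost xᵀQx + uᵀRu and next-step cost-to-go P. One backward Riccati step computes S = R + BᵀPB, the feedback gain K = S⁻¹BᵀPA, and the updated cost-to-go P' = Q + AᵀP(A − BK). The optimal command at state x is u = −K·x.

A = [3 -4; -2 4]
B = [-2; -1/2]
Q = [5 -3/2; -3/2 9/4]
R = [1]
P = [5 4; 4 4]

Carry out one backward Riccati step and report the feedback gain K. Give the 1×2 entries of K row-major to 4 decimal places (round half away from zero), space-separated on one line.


-0.5333 0.2667

BᵀP = [-12.0000 -10.0000]
S = R + BᵀPB = [1] + [29.0000] = [30.0000]
BᵀPA = [-16.0000 8.0000]
K = S⁻¹·BᵀPA = [-0.5333 0.2667]
A−BK = [1.9333 -3.4667; -2.2667 4.1333]
AᵀP(A−BK) = [4.4667 -7.7333; -7.7333 13.8667]
P' = Q + AᵀP(A−BK) = [9.4667 -9.2333; -9.2333 16.1167]
tr(P') = 25.5833


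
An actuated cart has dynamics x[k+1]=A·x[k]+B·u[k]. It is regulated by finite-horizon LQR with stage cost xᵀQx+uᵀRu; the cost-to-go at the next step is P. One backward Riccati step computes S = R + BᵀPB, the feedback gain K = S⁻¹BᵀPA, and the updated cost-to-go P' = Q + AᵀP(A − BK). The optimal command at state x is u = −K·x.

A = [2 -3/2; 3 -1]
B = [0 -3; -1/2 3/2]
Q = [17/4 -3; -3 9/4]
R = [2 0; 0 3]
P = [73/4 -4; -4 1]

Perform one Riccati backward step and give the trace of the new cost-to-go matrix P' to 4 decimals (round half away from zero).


9.2997

BᵀP = [2.0000 -0.5000; -60.7500 13.5000]
S = R + BᵀPB = [2 0; 0 3] + [0.2500 -6.7500; -6.7500 202.5000] = [2.2500 -6.7500; -6.7500 205.5000]
BᵀPA = [2.5000 -2.5000; -81.0000 77.6250]
K = S⁻¹·BᵀPA = [-0.0792 0.0245; -0.3968 0.3785]
A−BK = [0.8097 -0.3644; 3.5556 -1.5556]
AᵀP(A−BK) = [2.0603 -1.1493; -1.1493 0.7394]
P' = Q + AᵀP(A−BK) = [6.3103 -4.1493; -4.1493 2.9894]
tr(P') = 9.2997


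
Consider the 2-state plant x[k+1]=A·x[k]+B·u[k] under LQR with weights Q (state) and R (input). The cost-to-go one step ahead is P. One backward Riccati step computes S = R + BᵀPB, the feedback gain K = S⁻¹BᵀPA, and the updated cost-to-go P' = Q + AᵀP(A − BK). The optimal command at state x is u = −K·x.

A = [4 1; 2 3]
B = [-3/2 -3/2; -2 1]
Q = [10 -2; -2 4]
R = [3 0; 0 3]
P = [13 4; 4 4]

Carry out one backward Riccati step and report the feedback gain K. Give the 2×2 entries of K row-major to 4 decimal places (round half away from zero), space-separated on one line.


BᵀP = [-27.5000 -14.0000; -15.5000 -2.0000]
S = R + BᵀPB = [3 0; 0 3] + [69.2500 27.2500; 27.2500 21.2500] = [72.2500 27.2500; 27.2500 24.2500]
BᵀPA = [-138.0000 -69.5000; -66.0000 -21.5000]
K = S⁻¹·BᵀPA = [-1.5334 -1.0892; -0.9985 0.3373]
A−BK = [0.2021 -0.1278; -0.0684 0.4844]
AᵀP(A−BK) = [10.4844 3.9584; 3.9584 4.5557]
P' = Q + AᵀP(A−BK) = [20.4844 1.9584; 1.9584 8.5557]
tr(P') = 29.0401

-1.5334 -1.0892 -0.9985 0.3373


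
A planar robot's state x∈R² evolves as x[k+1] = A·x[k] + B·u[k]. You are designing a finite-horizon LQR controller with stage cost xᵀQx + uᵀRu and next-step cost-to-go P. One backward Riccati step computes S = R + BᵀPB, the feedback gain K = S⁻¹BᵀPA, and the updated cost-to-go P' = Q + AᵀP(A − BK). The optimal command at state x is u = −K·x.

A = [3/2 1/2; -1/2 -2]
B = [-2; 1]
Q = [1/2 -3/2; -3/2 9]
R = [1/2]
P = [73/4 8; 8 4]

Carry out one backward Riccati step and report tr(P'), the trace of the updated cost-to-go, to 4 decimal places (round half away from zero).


12.3530

BᵀP = [-28.5000 -12.0000]
S = R + BᵀPB = [1/2] + [45.0000] = [45.5000]
BᵀPA = [-36.7500 9.7500]
K = S⁻¹·BᵀPA = [-0.8077 0.2143]
A−BK = [-0.1154 0.9286; 0.3077 -2.2143]
AᵀP(A−BK) = [0.3798 -0.4375; -0.4375 2.4732]
P' = Q + AᵀP(A−BK) = [0.8798 -1.9375; -1.9375 11.4732]
tr(P') = 12.3530


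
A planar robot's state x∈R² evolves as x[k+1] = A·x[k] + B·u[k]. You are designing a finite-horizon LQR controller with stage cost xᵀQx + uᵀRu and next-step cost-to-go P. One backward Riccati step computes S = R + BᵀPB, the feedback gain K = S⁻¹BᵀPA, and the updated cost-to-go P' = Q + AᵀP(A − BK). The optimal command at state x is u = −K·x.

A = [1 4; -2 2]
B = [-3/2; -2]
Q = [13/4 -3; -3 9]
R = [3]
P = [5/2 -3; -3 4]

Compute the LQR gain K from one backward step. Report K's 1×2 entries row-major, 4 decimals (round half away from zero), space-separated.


BᵀP = [2.2500 -3.5000]
S = R + BᵀPB = [3] + [3.6250] = [6.6250]
BᵀPA = [9.2500 2.0000]
K = S⁻¹·BᵀPA = [1.3962 0.3019]
A−BK = [3.0943 4.4528; 0.7925 2.6038]
AᵀP(A−BK) = [17.5849 9.2075; 9.2075 7.3962]
P' = Q + AᵀP(A−BK) = [20.8349 6.2075; 6.2075 16.3962]
tr(P') = 37.2311

1.3962 0.3019


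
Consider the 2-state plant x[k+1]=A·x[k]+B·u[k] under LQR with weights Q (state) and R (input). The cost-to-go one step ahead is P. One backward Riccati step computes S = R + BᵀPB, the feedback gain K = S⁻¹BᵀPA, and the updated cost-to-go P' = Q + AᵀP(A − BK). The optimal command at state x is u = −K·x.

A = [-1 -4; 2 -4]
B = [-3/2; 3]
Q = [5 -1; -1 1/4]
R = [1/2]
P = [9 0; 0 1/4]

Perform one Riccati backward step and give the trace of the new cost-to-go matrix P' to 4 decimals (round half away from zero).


BᵀP = [-13.5000 0.7500]
S = R + BᵀPB = [1/2] + [22.5000] = [23.0000]
BᵀPA = [15.0000 51.0000]
K = S⁻¹·BᵀPA = [0.6522 2.2174]
A−BK = [-0.0217 -0.6739; 0.0435 -10.6522]
AᵀP(A−BK) = [0.2174 0.7391; 0.7391 34.9130]
P' = Q + AᵀP(A−BK) = [5.2174 -0.2609; -0.2609 35.1630]
tr(P') = 40.3804

40.3804


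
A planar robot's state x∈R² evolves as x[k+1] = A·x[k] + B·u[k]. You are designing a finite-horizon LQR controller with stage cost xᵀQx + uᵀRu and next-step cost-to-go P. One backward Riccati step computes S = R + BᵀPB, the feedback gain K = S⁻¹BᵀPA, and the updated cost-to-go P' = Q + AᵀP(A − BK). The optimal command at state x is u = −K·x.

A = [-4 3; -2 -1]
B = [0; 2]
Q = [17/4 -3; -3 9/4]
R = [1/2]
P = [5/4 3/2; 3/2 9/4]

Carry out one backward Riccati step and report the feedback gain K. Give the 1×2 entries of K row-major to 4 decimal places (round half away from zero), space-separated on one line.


-2.2105 0.4737

BᵀP = [3.0000 4.5000]
S = R + BᵀPB = [1/2] + [9.0000] = [9.5000]
BᵀPA = [-21.0000 4.5000]
K = S⁻¹·BᵀPA = [-2.2105 0.4737]
A−BK = [-4.0000 3.0000; 2.4211 -1.9474]
AᵀP(A−BK) = [6.5789 -3.5526; -3.5526 2.3684]
P' = Q + AᵀP(A−BK) = [10.8289 -6.5526; -6.5526 4.6184]
tr(P') = 15.4474


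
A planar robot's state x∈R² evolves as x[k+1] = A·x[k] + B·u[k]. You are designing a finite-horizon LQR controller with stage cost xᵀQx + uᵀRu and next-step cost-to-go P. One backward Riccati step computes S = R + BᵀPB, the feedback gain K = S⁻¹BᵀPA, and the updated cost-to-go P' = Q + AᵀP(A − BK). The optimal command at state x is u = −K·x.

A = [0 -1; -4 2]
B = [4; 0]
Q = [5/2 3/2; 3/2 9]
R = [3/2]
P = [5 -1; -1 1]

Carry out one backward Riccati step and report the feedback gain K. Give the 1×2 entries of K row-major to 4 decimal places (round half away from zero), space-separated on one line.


BᵀP = [20.0000 -4.0000]
S = R + BᵀPB = [3/2] + [80.0000] = [81.5000]
BᵀPA = [16.0000 -28.0000]
K = S⁻¹·BᵀPA = [0.1963 -0.3436]
A−BK = [-0.7853 0.3742; -4.0000 2.0000]
AᵀP(A−BK) = [12.8589 -6.5031; -6.5031 3.3804]
P' = Q + AᵀP(A−BK) = [15.3589 -5.0031; -5.0031 12.3804]
tr(P') = 27.7393

0.1963 -0.3436


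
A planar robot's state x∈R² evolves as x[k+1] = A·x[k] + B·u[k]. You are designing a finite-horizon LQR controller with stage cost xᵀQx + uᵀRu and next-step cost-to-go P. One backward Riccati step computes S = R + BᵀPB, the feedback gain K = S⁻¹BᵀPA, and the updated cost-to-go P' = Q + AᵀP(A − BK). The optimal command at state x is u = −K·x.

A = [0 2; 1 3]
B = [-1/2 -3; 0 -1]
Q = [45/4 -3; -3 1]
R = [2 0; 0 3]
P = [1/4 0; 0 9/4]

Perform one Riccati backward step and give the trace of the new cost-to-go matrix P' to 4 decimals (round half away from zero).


BᵀP = [-0.1250 0.0000; -0.7500 -2.2500]
S = R + BᵀPB = [2 0; 0 3] + [0.0625 0.3750; 0.3750 4.5000] = [2.0625 0.3750; 0.3750 7.5000]
BᵀPA = [0.0000 -0.2500; -2.2500 -8.2500]
K = S⁻¹·BᵀPA = [0.0550 0.0795; -0.3028 -1.1040]
A−BK = [-0.8807 -1.2722; 0.6972 1.8960]
AᵀP(A−BK) = [1.5688 4.2661; 4.2661 12.1621]
P' = Q + AᵀP(A−BK) = [12.8188 1.2661; 1.2661 13.1621]
tr(P') = 25.9809

25.9809


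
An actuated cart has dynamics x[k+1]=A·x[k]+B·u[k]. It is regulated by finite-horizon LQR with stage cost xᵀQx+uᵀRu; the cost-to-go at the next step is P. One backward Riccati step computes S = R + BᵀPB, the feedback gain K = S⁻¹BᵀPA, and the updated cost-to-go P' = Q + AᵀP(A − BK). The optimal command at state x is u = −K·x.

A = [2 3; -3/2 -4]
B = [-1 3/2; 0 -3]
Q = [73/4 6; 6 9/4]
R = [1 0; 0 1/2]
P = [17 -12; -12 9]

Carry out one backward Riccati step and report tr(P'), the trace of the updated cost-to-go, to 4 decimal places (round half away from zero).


22.5877

BᵀP = [-17.0000 12.0000; 61.5000 -45.0000]
S = R + BᵀPB = [1 0; 0 1/2] + [17.0000 -61.5000; -61.5000 227.2500] = [18.0000 -61.5000; -61.5000 227.7500]
BᵀPA = [-52.0000 -99.0000; 190.5000 364.5000]
K = S⁻¹·BᵀPA = [-0.4011 -0.4113; 0.7281 1.4894]
A−BK = [0.5067 0.3546; 0.6844 0.4681]
AᵀP(A−BK) = [0.6834 0.8865; 0.8865 1.4043]
P' = Q + AᵀP(A−BK) = [18.9334 6.8865; 6.8865 3.6543]
tr(P') = 22.5877


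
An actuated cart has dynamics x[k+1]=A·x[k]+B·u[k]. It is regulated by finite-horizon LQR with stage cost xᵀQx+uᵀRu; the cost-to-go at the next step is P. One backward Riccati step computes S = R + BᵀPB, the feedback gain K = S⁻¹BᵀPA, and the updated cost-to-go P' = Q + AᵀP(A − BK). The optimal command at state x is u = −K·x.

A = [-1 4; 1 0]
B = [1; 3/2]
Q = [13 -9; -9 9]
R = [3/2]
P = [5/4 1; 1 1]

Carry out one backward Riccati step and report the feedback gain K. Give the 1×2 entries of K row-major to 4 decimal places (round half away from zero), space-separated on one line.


-0.0313 1.3750

BᵀP = [2.7500 2.5000]
S = R + BᵀPB = [3/2] + [6.5000] = [8.0000]
BᵀPA = [-0.2500 11.0000]
K = S⁻¹·BᵀPA = [-0.0313 1.3750]
A−BK = [-0.9688 2.6250; 1.0469 -2.0625]
AᵀP(A−BK) = [0.2422 -0.6563; -0.6563 4.8750]
P' = Q + AᵀP(A−BK) = [13.2422 -9.6563; -9.6563 13.8750]
tr(P') = 27.1172


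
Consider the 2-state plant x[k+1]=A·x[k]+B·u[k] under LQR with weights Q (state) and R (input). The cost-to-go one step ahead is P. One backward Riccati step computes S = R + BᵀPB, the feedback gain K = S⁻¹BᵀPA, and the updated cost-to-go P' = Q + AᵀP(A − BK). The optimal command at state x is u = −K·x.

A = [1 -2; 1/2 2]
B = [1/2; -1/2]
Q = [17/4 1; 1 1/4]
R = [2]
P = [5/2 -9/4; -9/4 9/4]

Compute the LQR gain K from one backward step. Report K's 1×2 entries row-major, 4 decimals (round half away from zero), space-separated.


0.2899 -2.1449

BᵀP = [2.3750 -2.2500]
S = R + BᵀPB = [2] + [2.3125] = [4.3125]
BᵀPA = [1.2500 -9.2500]
K = S⁻¹·BᵀPA = [0.2899 -2.1449]
A−BK = [0.8551 -0.9275; 0.6449 0.9275]
AᵀP(A−BK) = [0.4502 -2.3188; -2.3188 17.1594]
P' = Q + AᵀP(A−BK) = [4.7002 -1.3188; -1.3188 17.4094]
tr(P') = 22.1096


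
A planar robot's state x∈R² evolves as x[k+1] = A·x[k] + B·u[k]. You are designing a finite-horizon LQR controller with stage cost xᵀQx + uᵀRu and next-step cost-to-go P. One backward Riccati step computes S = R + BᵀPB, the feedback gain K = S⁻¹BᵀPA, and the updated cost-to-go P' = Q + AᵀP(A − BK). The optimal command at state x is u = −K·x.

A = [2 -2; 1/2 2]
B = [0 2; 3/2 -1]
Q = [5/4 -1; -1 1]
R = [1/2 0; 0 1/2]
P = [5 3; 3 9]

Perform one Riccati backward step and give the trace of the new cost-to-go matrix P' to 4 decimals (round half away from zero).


3.9213

BᵀP = [4.5000 13.5000; 7.0000 -3.0000]
S = R + BᵀPB = [1/2 0; 0 1/2] + [20.2500 -4.5000; -4.5000 17.0000] = [20.7500 -4.5000; -4.5000 17.5000]
BᵀPA = [15.7500 18.0000; 12.5000 -20.0000]
K = S⁻¹·BᵀPA = [0.9679 0.6562; 0.9632 -0.9741]
A−BK = [0.0736 -0.0518; 0.0113 0.0416]
AᵀP(A−BK) = [0.9655 -0.1590; -0.1590 0.7058]
P' = Q + AᵀP(A−BK) = [2.2155 -1.1590; -1.1590 1.7058]
tr(P') = 3.9213


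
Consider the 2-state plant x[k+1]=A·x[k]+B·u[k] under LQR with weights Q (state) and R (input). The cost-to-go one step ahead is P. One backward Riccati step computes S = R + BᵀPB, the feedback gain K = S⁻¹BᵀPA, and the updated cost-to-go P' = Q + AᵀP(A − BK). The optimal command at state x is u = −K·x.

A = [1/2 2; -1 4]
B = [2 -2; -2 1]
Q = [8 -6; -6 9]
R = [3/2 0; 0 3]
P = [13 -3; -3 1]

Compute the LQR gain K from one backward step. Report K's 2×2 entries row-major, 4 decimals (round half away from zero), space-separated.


0.2346 0.0447 -0.0677 -0.3939

BᵀP = [32.0000 -8.0000; -29.0000 7.0000]
S = R + BᵀPB = [3/2 0; 0 3] + [80.0000 -72.0000; -72.0000 65.0000] = [81.5000 -72.0000; -72.0000 68.0000]
BᵀPA = [24.0000 32.0000; -21.5000 -30.0000]
K = S⁻¹·BᵀPA = [0.2346 0.0447; -0.0677 -0.3939]
A−BK = [-0.1047 1.1229; -0.4630 4.4832]
AᵀP(A−BK) = [0.1624 -0.5405; -0.5405 6.7542]
P' = Q + AᵀP(A−BK) = [8.1624 -6.5405; -6.5405 15.7542]
tr(P') = 23.9166
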